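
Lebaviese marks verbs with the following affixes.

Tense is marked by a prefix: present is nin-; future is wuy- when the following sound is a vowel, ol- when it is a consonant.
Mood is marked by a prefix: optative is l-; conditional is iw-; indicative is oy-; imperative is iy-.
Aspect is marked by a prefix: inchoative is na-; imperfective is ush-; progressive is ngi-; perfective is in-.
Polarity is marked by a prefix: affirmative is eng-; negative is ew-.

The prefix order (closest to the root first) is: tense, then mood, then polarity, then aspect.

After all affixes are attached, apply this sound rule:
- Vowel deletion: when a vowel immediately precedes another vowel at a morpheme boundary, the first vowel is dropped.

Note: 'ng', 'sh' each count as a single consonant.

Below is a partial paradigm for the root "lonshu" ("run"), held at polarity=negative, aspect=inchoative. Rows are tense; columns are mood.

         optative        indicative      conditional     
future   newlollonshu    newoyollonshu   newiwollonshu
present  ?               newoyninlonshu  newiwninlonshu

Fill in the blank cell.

Attach tense present nin- → ninlonshu.
Attach mood optative l- → lninlonshu.
Attach polarity negative ew- → ewlninlonshu.
Attach aspect inchoative na- → naewlninlonshu.
Apply vowel deletion: naewlninlonshu → newlninlonshu.

newlninlonshu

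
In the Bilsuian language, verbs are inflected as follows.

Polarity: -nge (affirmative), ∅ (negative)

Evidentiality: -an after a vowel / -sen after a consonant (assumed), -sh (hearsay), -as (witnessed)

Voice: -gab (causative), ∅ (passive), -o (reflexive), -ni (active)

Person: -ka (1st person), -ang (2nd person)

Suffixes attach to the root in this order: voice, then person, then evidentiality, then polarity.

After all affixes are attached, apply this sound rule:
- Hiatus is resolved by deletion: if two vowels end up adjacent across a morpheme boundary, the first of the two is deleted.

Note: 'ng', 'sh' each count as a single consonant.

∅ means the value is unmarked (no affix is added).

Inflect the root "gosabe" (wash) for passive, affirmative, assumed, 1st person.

gosabekannge

voice = passive: zero marking, form stays gosabe.
Attach person 1st person -ka → gosabeka.
Attach evidentiality assumed -an (after vowel 'a') → gosabekaan.
Attach polarity affirmative -nge → gosabekaannge.
Apply vowel deletion: gosabekaannge → gosabekannge.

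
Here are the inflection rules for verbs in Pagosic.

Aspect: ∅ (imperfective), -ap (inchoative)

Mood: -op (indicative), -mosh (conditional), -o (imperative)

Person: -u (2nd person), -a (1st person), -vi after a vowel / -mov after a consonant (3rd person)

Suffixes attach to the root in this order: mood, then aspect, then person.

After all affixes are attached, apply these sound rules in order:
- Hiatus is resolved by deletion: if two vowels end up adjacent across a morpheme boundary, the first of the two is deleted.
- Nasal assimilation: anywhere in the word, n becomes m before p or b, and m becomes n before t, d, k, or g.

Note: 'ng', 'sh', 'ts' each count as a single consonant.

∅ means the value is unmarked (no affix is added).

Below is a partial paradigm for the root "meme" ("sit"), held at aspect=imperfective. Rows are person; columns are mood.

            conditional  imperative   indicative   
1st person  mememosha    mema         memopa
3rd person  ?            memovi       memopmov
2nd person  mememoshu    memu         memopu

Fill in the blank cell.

mememoshmov

Attach mood conditional -mosh → mememosh.
aspect = imperfective: zero marking, form stays mememosh.
Attach person 3rd person -mov (after consonant 'sh') → mememoshmov.
Vowel deletion: no change.
Nasal assimilation: no change.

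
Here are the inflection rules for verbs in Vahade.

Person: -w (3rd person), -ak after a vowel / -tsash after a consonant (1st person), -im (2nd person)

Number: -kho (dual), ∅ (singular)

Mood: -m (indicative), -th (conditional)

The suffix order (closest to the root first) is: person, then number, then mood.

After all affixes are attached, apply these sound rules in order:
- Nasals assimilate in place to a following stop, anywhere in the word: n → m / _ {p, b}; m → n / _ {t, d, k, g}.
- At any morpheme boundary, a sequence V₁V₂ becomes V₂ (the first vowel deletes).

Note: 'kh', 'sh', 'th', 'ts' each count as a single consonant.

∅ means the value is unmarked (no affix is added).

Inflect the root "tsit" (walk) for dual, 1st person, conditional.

tsittsashkhoth

Attach person 1st person -tsash (after consonant 't') → tsittsash.
Attach number dual -kho → tsittsashkho.
Attach mood conditional -th → tsittsashkhoth.
Nasal assimilation: no change.
Vowel deletion: no change.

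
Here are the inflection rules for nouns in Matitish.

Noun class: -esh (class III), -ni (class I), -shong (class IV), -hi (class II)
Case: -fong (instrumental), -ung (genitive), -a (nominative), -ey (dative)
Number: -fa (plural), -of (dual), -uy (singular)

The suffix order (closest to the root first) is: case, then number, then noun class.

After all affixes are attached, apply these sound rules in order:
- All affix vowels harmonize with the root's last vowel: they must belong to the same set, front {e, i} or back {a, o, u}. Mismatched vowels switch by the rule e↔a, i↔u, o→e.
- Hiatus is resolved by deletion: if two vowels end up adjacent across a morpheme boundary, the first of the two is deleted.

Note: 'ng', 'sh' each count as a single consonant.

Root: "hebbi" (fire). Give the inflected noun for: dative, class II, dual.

hebbeyefhi

Attach case dative -ey → hebbiey.
Attach number dual -of → hebbieyof.
Attach noun class class II -hi → hebbieyofhi.
Apply vowel harmony: hebbieyofhi → hebbieyefhi.
Apply vowel deletion: hebbieyefhi → hebbeyefhi.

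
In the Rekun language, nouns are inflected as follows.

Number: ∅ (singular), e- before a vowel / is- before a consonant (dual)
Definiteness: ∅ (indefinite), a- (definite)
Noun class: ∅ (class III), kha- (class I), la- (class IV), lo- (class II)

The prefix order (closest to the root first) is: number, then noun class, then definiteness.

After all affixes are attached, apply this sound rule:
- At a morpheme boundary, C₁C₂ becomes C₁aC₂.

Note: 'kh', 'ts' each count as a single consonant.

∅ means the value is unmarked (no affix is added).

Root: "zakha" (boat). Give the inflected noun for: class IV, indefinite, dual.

laisazakha

Attach number dual is- (before consonant 'z') → iszakha.
Attach noun class class IV la- → laiszakha.
definiteness = indefinite: zero marking, form stays laiszakha.
Apply epenthesis: laiszakha → laisazakha.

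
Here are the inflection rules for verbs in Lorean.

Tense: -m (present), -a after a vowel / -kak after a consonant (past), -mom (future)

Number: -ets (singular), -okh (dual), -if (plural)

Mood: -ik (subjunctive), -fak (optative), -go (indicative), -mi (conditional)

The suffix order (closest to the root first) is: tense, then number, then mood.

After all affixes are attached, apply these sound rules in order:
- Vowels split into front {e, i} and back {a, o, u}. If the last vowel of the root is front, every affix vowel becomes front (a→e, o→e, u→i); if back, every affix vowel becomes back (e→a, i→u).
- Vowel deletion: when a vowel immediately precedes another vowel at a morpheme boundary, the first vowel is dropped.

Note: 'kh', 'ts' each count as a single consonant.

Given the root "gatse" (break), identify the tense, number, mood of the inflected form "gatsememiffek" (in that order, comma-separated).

Segment: gatse-mom-if-fak.
tense: -mom → future.
number: -if → plural.
mood: -fak → optative.

future, plural, optative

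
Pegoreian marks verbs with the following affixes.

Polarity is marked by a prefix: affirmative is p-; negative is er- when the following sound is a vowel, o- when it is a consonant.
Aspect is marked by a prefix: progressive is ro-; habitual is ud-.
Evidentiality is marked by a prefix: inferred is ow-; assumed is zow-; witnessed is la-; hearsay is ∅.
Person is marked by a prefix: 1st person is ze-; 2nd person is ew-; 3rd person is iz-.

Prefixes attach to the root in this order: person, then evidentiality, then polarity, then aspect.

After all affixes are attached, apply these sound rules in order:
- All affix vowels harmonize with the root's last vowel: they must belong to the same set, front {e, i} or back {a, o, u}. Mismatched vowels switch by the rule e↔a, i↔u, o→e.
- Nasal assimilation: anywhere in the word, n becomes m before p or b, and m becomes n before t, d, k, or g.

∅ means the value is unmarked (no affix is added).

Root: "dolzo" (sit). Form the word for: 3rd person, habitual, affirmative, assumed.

Attach person 3rd person iz- → izdolzo.
Attach evidentiality assumed zow- → zowizdolzo.
Attach polarity affirmative p- → pzowizdolzo.
Attach aspect habitual ud- → udpzowizdolzo.
Apply vowel harmony: udpzowizdolzo → udpzowuzdolzo.
Nasal assimilation: no change.

udpzowuzdolzo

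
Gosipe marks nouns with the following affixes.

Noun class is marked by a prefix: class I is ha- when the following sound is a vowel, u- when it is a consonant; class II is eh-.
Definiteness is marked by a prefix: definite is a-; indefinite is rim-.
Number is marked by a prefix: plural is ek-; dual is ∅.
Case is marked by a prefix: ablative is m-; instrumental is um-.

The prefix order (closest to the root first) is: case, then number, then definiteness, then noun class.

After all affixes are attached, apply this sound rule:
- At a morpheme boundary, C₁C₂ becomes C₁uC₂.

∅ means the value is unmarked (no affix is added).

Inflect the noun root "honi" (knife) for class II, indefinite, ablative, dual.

Attach case ablative m- → mhoni.
number = dual: zero marking, form stays mhoni.
Attach definiteness indefinite rim- → rimmhoni.
Attach noun class class II eh- → ehrimmhoni.
Apply epenthesis: ehrimmhoni → ehurimumuhoni.

ehurimumuhoni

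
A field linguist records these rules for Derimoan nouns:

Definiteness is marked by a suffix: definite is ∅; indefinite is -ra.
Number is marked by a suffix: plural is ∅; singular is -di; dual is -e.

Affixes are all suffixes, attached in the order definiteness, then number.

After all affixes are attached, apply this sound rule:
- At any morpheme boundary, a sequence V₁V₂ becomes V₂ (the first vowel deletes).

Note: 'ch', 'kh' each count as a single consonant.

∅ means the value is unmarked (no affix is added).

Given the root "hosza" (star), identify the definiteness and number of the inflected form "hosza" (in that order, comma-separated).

definite, plural

Segment: hosza.
definiteness: ∅ → definite.
number: ∅ → plural.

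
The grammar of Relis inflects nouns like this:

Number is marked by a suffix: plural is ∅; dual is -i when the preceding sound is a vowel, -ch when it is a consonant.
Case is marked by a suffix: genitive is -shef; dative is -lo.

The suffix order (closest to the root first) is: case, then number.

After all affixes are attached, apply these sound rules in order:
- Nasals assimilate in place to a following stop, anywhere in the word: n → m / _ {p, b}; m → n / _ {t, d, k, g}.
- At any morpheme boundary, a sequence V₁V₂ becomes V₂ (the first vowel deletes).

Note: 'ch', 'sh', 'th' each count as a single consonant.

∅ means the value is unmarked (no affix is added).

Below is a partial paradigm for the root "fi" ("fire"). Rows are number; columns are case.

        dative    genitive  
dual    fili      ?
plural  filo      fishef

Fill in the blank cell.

Attach case genitive -shef → fishef.
Attach number dual -ch (after consonant 'f') → fishefch.
Nasal assimilation: no change.
Vowel deletion: no change.

fishefch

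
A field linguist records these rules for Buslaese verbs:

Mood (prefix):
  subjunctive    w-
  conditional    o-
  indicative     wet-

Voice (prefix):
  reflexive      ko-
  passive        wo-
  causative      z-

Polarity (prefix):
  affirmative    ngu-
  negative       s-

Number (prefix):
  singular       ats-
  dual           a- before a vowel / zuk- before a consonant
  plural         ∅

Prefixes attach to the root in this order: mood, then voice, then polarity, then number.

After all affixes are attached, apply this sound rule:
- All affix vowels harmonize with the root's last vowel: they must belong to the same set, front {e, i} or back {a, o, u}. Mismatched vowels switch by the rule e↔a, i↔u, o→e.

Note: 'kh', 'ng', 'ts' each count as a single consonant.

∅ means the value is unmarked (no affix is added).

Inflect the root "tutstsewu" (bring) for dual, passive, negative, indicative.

zukswowattutstsewu

Attach mood indicative wet- → wettutstsewu.
Attach voice passive wo- → wowettutstsewu.
Attach polarity negative s- → swowettutstsewu.
Attach number dual zuk- (before consonant 's') → zukswowettutstsewu.
Apply vowel harmony: zukswowettutstsewu → zukswowattutstsewu.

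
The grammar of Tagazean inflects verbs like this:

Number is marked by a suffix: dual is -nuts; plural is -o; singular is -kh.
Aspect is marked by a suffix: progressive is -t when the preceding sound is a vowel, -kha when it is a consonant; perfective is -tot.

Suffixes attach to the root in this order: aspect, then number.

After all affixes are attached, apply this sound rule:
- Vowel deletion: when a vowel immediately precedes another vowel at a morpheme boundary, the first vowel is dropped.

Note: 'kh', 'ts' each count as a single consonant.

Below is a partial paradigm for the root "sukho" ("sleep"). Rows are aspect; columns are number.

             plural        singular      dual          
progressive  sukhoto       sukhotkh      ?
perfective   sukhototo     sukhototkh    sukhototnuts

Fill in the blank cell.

Attach aspect progressive -t (after vowel 'o') → sukhot.
Attach number dual -nuts → sukhotnuts.
Vowel deletion: no change.

sukhotnuts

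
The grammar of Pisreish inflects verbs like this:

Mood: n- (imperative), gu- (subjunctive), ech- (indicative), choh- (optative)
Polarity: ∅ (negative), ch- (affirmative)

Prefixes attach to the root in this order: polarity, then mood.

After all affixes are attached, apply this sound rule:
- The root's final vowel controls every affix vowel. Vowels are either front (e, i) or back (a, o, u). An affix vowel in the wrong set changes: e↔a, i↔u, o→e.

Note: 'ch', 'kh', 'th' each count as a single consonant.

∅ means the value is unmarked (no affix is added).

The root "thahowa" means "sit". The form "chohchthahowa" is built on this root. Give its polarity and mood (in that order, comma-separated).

affirmative, optative

Segment: choh-ch-thahowa.
polarity: ch- → affirmative.
mood: choh- → optative.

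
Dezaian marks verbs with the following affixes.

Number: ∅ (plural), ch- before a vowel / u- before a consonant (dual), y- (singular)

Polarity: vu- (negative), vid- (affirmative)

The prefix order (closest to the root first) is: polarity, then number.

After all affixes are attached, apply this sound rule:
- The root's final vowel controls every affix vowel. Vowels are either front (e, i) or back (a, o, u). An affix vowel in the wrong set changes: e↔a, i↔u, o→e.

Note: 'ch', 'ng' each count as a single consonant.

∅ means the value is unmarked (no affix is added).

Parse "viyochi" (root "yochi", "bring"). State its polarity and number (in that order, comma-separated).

Segment: vu-yochi.
polarity: vu- → negative.
number: ∅ → plural.

negative, plural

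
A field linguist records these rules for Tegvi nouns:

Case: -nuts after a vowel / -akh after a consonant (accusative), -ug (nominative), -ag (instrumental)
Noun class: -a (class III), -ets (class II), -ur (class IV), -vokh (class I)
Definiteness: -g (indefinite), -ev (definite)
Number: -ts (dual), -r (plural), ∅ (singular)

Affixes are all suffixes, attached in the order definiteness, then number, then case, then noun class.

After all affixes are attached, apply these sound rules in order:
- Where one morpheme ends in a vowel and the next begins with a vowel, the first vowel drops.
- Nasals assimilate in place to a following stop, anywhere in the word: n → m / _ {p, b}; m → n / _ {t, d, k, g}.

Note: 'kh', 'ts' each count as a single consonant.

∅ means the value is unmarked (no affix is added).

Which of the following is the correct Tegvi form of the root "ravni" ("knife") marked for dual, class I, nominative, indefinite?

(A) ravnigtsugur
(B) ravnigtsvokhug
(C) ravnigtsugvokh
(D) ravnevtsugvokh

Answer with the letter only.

Attach definiteness indefinite -g → ravnig.
Attach number dual -ts → ravnigts.
Attach case nominative -ug → ravnigtsug.
Attach noun class class I -vokh → ravnigtsugvokh.
Vowel deletion: no change.
Nasal assimilation: no change.
So the correct form is ravnigtsugvokh, option (C).
(A) ravnigtsugur is wrong: it uses class IV instead of class I for noun class.
(B) ravnigtsvokhug is wrong: it has the affixes in the wrong order.
(D) ravnevtsugvokh is wrong: it uses definite instead of indefinite for definiteness.

C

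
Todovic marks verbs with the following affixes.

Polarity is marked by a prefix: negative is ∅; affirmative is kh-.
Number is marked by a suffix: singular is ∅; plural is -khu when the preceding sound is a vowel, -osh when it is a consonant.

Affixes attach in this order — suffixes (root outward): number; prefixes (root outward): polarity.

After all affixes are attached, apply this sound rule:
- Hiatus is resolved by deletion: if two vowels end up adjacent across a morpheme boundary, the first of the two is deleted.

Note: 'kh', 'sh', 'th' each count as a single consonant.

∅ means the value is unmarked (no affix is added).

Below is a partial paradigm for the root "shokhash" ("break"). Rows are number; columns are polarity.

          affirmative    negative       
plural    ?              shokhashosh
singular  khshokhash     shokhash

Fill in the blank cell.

Attach number plural -osh (after consonant 'sh') → shokhashosh.
Attach polarity affirmative kh- → khshokhashosh.
Vowel deletion: no change.

khshokhashosh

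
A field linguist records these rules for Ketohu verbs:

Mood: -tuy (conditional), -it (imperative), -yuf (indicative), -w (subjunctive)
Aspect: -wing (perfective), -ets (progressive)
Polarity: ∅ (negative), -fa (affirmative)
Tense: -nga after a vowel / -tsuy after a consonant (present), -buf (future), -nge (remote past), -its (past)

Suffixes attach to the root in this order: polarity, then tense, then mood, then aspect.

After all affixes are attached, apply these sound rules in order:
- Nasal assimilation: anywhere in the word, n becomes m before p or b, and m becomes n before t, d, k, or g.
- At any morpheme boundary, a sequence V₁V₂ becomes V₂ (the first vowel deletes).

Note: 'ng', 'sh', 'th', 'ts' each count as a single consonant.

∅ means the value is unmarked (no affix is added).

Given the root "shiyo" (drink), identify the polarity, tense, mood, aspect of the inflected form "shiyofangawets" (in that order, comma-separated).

affirmative, present, subjunctive, progressive

Segment: shiyo-fa-nga-w-ets.
polarity: -fa → affirmative.
tense: -nga/tsuy → present.
mood: -w → subjunctive.
aspect: -ets → progressive.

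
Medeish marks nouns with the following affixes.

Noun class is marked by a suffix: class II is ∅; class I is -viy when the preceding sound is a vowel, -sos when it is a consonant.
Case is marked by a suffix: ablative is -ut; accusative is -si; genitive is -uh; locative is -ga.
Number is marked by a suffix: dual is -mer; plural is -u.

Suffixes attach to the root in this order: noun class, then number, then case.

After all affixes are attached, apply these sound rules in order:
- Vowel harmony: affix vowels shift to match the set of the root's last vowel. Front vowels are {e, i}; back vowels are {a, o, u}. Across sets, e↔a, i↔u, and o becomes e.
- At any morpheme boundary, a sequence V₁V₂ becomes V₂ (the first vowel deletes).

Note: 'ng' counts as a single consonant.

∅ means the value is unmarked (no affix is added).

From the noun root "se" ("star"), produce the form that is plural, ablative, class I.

seviyit

Attach noun class class I -viy (after vowel 'e') → seviy.
Attach number plural -u → seviyu.
Attach case ablative -ut → seviyuut.
Apply vowel harmony: seviyuut → seviyiit.
Apply vowel deletion: seviyiit → seviyit.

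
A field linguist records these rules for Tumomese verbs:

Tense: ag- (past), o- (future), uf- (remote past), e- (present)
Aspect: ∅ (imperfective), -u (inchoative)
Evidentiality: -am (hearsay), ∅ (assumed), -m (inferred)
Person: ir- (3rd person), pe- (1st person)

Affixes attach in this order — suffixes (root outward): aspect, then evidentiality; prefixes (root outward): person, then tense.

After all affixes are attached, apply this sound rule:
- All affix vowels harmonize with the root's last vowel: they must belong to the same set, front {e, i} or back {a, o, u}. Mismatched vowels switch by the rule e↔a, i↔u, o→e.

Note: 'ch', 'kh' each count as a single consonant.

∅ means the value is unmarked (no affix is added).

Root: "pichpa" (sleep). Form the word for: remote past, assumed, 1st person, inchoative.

ufpapichpau

Attach person 1st person pe- → pepichpa.
Attach tense remote past uf- → ufpepichpa.
Attach aspect inchoative -u → ufpepichpau.
evidentiality = assumed: zero marking, form stays ufpepichpau.
Apply vowel harmony: ufpepichpau → ufpapichpau.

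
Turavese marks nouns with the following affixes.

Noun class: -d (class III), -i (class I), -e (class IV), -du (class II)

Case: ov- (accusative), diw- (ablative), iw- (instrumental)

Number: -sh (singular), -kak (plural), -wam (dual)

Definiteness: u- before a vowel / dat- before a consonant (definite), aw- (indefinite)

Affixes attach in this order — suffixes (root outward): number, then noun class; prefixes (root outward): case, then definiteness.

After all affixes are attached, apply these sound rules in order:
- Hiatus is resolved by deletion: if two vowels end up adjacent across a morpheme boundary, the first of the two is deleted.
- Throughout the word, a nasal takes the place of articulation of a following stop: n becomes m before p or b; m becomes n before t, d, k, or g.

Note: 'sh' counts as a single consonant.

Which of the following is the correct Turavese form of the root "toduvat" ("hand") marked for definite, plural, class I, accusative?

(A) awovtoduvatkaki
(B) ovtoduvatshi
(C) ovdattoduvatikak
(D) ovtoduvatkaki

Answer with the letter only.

Attach case accusative ov- → ovtoduvat.
Attach number plural -kak → ovtoduvatkak.
Attach definiteness definite u- (before vowel 'o') → uovtoduvatkak.
Attach noun class class I -i → uovtoduvatkaki.
Apply vowel deletion: uovtoduvatkaki → ovtoduvatkaki.
Nasal assimilation: no change.
So the correct form is ovtoduvatkaki, option (D).
(C) ovdattoduvatikak is wrong: it has the affixes in the wrong order.
(A) awovtoduvatkaki is wrong: it uses indefinite instead of definite for definiteness.
(B) ovtoduvatshi is wrong: it uses singular instead of plural for number.

D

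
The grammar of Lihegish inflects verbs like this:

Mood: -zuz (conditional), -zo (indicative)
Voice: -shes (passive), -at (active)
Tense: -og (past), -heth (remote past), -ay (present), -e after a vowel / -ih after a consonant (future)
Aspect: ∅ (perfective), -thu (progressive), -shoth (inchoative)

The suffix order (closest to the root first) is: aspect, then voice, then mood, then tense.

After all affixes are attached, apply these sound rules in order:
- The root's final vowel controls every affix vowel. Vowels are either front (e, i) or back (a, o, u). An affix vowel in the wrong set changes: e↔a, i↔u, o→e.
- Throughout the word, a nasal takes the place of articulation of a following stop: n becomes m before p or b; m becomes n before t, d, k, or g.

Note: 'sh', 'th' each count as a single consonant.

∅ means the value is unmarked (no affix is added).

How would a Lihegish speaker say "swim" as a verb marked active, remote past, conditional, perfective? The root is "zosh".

zoshatzuzhath

aspect = perfective: zero marking, form stays zosh.
Attach voice active -at → zoshat.
Attach mood conditional -zuz → zoshatzuz.
Attach tense remote past -heth → zoshatzuzheth.
Apply vowel harmony: zoshatzuzheth → zoshatzuzhath.
Nasal assimilation: no change.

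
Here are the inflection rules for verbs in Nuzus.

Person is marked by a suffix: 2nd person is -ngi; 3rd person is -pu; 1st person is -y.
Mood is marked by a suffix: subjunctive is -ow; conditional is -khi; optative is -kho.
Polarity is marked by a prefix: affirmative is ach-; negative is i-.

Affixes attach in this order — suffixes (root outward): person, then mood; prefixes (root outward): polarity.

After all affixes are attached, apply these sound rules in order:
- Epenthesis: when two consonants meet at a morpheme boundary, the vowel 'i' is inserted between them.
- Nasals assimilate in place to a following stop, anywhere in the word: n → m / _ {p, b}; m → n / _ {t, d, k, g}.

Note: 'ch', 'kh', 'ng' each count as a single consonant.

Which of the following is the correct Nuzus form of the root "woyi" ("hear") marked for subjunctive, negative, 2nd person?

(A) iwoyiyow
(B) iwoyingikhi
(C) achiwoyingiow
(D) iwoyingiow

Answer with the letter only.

Attach person 2nd person -ngi → woyingi.
Attach polarity negative i- → iwoyingi.
Attach mood subjunctive -ow → iwoyingiow.
Epenthesis: no change.
Nasal assimilation: no change.
So the correct form is iwoyingiow, option (D).
(B) iwoyingikhi is wrong: it uses conditional instead of subjunctive for mood.
(A) iwoyiyow is wrong: it uses 1st person instead of 2nd person for person.
(C) achiwoyingiow is wrong: it uses affirmative instead of negative for polarity.

D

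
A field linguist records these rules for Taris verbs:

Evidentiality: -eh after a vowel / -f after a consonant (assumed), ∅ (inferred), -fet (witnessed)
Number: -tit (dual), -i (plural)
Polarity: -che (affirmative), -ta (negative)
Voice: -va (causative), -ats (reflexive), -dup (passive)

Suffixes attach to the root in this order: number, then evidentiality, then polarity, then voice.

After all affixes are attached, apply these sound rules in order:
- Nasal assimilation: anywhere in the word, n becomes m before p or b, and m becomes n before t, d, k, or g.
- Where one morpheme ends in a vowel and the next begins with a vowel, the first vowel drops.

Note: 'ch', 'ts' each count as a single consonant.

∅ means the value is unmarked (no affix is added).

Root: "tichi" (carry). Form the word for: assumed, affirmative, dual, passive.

tichititfchedup

Attach number dual -tit → tichitit.
Attach evidentiality assumed -f (after consonant 't') → tichititf.
Attach polarity affirmative -che → tichititfche.
Attach voice passive -dup → tichititfchedup.
Nasal assimilation: no change.
Vowel deletion: no change.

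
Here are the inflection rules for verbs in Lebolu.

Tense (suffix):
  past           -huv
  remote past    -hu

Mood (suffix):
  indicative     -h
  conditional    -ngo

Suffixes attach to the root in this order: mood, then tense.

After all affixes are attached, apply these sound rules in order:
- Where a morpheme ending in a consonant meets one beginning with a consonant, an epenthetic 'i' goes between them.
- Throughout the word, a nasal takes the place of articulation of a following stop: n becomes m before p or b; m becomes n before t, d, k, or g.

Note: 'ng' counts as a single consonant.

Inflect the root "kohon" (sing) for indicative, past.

kohonihihuv

Attach mood indicative -h → kohonh.
Attach tense past -huv → kohonhhuv.
Apply epenthesis: kohonhhuv → kohonihihuv.
Nasal assimilation: no change.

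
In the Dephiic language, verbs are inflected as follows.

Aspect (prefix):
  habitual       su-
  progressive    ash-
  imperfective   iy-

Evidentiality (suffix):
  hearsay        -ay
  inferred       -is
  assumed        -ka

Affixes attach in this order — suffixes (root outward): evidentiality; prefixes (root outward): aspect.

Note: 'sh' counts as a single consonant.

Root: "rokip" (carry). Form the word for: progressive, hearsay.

Attach aspect progressive ash- → ashrokip.
Attach evidentiality hearsay -ay → ashrokipay.

ashrokipay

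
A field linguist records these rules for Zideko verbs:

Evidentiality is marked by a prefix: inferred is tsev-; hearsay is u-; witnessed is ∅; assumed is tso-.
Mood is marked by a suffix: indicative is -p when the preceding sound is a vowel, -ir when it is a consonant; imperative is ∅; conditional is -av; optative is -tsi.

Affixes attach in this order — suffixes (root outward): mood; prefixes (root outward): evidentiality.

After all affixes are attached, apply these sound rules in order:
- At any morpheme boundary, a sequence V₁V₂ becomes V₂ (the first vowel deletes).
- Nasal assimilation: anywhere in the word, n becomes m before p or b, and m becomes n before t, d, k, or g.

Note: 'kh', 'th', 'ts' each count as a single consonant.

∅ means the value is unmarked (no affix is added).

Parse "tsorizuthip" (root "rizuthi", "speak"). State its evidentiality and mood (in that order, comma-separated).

Segment: tso-rizuthi-p.
evidentiality: tso- → assumed.
mood: -p/ir → indicative.

assumed, indicative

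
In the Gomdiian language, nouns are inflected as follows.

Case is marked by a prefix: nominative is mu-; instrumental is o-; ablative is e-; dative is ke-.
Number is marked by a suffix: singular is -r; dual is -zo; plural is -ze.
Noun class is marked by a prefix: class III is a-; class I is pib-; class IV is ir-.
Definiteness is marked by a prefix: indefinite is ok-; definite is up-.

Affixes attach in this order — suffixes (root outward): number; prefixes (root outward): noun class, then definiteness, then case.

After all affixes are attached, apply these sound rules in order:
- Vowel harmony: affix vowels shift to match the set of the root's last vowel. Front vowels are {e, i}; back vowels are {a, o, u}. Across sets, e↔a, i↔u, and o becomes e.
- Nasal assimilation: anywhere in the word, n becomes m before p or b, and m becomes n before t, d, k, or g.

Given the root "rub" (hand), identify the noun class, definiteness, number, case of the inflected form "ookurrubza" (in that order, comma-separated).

class IV, indefinite, plural, instrumental

Segment: o-ok-ir-rub-ze.
noun class: ir- → class IV.
definiteness: ok- → indefinite.
number: -ze → plural.
case: o- → instrumental.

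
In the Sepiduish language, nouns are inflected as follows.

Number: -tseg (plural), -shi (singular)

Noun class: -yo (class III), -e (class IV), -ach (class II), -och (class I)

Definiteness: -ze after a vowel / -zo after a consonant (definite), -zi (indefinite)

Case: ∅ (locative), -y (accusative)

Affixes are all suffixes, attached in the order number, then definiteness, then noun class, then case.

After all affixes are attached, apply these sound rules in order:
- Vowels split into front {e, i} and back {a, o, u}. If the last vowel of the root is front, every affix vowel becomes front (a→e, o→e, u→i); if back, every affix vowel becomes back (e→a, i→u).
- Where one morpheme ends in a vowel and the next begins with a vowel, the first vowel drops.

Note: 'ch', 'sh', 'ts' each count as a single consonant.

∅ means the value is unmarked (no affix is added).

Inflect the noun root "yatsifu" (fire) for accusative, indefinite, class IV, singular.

Attach number singular -shi → yatsifushi.
Attach definiteness indefinite -zi → yatsifushizi.
Attach noun class class IV -e → yatsifushizie.
Attach case accusative -y → yatsifushiziey.
Apply vowel harmony: yatsifushiziey → yatsifushuzuay.
Apply vowel deletion: yatsifushuzuay → yatsifushuzay.

yatsifushuzay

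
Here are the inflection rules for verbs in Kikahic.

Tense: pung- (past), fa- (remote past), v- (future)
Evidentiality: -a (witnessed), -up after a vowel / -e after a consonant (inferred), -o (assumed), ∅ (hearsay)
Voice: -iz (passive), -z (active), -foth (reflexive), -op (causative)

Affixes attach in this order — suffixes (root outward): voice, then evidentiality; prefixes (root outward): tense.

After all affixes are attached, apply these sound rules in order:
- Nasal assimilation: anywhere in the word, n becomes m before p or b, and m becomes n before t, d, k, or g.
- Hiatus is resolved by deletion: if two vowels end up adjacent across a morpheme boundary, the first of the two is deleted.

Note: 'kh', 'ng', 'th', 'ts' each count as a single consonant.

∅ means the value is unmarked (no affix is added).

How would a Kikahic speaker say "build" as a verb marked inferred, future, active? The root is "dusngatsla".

Attach voice active -z → dusngatslaz.
Attach tense future v- → vdusngatslaz.
Attach evidentiality inferred -e (after consonant 'z') → vdusngatslaze.
Nasal assimilation: no change.
Vowel deletion: no change.

vdusngatslaze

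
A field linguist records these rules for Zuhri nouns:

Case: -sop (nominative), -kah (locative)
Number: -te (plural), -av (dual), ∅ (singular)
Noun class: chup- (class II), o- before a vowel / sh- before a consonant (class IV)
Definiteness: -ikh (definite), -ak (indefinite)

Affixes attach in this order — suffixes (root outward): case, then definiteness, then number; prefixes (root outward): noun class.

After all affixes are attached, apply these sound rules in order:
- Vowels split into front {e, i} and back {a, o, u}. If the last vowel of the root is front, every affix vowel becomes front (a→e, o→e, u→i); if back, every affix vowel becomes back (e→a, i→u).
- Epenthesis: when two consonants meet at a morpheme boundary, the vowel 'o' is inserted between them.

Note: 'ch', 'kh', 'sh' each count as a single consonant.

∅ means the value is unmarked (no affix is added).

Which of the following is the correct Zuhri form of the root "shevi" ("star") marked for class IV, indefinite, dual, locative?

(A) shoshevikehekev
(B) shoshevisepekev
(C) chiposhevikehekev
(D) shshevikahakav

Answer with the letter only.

Attach noun class class IV sh- (before consonant 'sh') → shshevi.
Attach case locative -kah → shshevikah.
Attach definiteness indefinite -ak → shshevikahak.
Attach number dual -av → shshevikahakav.
Apply vowel harmony: shshevikahakav → shshevikehekev.
Apply epenthesis: shshevikehekev → shoshevikehekev.
So the correct form is shoshevikehekev, option (A).
(C) chiposhevikehekev is wrong: it uses class II instead of class IV for noun class.
(B) shoshevisepekev is wrong: it uses nominative instead of locative for case.
(D) shshevikahakav is wrong: it fails to apply the sound rule(s).

A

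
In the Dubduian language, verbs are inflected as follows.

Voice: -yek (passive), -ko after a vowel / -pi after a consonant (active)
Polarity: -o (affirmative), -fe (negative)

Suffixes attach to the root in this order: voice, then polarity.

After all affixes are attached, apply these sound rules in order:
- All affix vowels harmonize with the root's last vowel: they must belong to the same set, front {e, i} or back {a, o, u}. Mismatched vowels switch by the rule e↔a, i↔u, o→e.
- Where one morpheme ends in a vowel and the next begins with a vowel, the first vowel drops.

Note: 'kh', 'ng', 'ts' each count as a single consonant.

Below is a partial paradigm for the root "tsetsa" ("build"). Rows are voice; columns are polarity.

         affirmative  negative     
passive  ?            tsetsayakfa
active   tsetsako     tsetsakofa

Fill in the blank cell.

tsetsayako

Attach voice passive -yek → tsetsayek.
Attach polarity affirmative -o → tsetsayeko.
Apply vowel harmony: tsetsayeko → tsetsayako.
Vowel deletion: no change.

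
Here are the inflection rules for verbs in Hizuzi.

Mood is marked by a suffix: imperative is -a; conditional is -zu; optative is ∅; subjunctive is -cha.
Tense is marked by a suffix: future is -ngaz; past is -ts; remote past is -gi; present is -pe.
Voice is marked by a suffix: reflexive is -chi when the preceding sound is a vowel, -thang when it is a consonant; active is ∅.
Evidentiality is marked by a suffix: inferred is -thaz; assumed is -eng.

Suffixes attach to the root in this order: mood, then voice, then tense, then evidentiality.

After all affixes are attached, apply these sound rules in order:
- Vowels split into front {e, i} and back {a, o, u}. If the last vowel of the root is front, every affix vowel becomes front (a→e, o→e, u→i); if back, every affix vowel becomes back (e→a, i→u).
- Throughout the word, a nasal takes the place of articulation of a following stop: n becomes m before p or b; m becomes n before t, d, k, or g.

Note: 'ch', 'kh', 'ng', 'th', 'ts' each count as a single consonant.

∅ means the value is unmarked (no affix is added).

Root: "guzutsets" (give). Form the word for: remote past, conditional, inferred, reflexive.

Attach mood conditional -zu → guzutsetszu.
Attach voice reflexive -chi (after vowel 'u') → guzutsetszuchi.
Attach tense remote past -gi → guzutsetszuchigi.
Attach evidentiality inferred -thaz → guzutsetszuchigithaz.
Apply vowel harmony: guzutsetszuchigithaz → guzutsetszichigithez.
Nasal assimilation: no change.

guzutsetszichigithez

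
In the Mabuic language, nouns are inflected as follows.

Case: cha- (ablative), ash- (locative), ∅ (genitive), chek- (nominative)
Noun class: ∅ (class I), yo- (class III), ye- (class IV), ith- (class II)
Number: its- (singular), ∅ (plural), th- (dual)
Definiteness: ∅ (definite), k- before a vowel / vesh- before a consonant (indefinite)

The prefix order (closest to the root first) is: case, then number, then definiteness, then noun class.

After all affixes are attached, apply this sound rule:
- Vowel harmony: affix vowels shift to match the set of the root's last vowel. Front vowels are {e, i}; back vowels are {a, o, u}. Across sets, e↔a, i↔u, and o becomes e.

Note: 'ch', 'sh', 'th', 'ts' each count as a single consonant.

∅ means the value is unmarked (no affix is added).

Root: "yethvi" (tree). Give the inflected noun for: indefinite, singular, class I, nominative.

Attach case nominative chek- → chekyethvi.
Attach number singular its- → itschekyethvi.
Attach definiteness indefinite k- (before vowel 'i') → kitschekyethvi.
noun class = class I: zero marking, form stays kitschekyethvi.
Vowel harmony: no change.

kitschekyethvi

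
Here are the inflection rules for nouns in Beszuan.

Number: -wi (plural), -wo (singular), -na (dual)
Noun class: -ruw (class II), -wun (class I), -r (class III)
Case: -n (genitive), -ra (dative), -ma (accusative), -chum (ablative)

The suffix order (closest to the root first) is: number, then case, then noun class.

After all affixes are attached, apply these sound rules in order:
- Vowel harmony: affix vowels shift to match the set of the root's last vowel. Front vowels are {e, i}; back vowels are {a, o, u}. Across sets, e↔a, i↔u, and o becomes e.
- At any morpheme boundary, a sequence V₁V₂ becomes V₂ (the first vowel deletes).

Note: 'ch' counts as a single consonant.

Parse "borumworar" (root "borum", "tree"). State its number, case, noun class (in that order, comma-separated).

singular, dative, class III

Segment: borum-wo-ra-r.
number: -wo → singular.
case: -ra → dative.
noun class: -r → class III.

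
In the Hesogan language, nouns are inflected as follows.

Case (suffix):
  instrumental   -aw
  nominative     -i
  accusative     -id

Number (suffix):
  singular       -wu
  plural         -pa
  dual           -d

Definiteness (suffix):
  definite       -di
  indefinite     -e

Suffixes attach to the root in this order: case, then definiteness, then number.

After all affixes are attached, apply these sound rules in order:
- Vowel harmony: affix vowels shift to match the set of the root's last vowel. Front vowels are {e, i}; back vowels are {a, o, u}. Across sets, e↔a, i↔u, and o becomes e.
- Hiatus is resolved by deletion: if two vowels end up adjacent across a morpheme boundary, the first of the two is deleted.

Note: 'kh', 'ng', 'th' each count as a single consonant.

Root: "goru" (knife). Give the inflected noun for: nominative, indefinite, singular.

Attach case nominative -i → gorui.
Attach definiteness indefinite -e → goruie.
Attach number singular -wu → goruiewu.
Apply vowel harmony: goruiewu → goruuawu.
Apply vowel deletion: goruuawu → gorawu.

gorawu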